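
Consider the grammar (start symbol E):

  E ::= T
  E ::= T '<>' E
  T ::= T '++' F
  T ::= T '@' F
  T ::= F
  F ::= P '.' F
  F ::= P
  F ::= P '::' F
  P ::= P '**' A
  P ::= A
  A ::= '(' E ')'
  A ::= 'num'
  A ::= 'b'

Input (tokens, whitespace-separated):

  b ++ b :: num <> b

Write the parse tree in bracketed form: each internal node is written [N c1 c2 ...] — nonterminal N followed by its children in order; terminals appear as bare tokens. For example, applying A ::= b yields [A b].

E
T <> E
T ++ F <> E
F ++ F <> E
P ++ F <> E
A ++ F <> E
b ++ F <> E
b ++ P :: F <> E
b ++ A :: F <> E
b ++ b :: F <> E
b ++ b :: P <> E
b ++ b :: A <> E
b ++ b :: num <> E
b ++ b :: num <> T
b ++ b :: num <> F
b ++ b :: num <> P
b ++ b :: num <> A
b ++ b :: num <> b

[E [T [T [F [P [A b]]]] ++ [F [P [A b]] :: [F [P [A num]]]]] <> [E [T [F [P [A b]]]]]]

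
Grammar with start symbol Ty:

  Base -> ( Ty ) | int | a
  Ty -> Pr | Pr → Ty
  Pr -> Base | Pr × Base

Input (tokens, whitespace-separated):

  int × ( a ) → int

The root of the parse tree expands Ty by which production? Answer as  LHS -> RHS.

Ty -> Pr → Ty

[Ty [Pr [Pr [Base int]] × [Base ( [Ty [Pr [Base a]]] )]] → [Ty [Pr [Base int]]]]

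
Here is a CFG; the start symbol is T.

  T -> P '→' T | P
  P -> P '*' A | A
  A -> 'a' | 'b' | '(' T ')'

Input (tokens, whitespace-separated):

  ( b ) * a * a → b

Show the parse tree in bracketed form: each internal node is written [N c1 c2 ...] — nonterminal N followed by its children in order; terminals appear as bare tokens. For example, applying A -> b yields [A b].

[T [P [P [P [A ( [T [P [A b]]] )]] * [A a]] * [A a]] → [T [P [A b]]]]

T
P → T
P * A → T
P * A * A → T
A * A * A → T
( T ) * A * A → T
( P ) * A * A → T
( A ) * A * A → T
( b ) * A * A → T
( b ) * a * A → T
( b ) * a * a → T
( b ) * a * a → P
( b ) * a * a → A
( b ) * a * a → b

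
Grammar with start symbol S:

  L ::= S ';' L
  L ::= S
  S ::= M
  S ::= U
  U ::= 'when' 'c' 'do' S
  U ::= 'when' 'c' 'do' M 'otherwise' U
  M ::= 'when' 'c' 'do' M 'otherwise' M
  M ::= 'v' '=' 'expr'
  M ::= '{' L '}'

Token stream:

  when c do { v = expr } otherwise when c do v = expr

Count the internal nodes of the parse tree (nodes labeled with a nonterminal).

9

[S [U when c do [M { [L [S [M v = expr]]] }] otherwise [U when c do [S [M v = expr]]]]]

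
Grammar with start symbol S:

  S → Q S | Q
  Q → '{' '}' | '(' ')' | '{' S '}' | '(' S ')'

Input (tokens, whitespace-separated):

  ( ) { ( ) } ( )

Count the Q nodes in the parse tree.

4

[S [Q ( )] [S [Q { [S [Q ( )]] }] [S [Q ( )]]]]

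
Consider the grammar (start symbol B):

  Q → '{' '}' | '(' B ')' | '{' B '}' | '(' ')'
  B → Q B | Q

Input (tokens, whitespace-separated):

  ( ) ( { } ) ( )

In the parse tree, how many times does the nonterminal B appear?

4

[B [Q ( )] [B [Q ( [B [Q { }]] )] [B [Q ( )]]]]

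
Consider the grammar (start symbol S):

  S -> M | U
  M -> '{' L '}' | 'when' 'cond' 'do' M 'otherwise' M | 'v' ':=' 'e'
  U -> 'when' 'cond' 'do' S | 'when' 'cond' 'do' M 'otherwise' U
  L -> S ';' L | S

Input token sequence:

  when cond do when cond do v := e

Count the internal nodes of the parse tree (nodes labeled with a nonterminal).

[S [U when cond do [S [U when cond do [S [M v := e]]]]]]

6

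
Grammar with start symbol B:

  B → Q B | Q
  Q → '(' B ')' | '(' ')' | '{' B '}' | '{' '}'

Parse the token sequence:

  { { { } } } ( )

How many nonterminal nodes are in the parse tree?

8

[B [Q { [B [Q { [B [Q { }]] }]] }] [B [Q ( )]]]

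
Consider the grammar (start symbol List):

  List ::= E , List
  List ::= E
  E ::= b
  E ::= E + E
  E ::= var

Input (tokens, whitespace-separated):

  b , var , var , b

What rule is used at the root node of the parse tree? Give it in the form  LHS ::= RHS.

[List [E b] , [List [E var] , [List [E var] , [List [E b]]]]]

List ::= E , List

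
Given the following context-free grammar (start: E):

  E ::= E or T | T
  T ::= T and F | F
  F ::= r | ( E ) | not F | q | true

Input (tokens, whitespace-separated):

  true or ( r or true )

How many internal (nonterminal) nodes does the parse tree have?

12

[E [E [T [F true]]] or [T [F ( [E [E [T [F r]]] or [T [F true]]] )]]]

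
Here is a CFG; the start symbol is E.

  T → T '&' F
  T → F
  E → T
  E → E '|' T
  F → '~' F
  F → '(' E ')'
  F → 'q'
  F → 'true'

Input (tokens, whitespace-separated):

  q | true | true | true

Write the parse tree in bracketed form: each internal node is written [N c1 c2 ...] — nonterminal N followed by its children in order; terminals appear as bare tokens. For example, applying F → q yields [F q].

E
E | T
E | T | T
E | T | T | T
T | T | T | T
F | T | T | T
q | T | T | T
q | F | T | T
q | true | T | T
q | true | F | T
q | true | true | T
q | true | true | F
q | true | true | true

[E [E [E [E [T [F q]]] | [T [F true]]] | [T [F true]]] | [T [F true]]]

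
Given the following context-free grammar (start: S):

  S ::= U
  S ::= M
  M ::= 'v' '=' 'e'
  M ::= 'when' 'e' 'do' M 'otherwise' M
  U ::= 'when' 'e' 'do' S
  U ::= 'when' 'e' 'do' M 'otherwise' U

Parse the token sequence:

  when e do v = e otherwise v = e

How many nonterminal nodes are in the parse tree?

[S [M when e do [M v = e] otherwise [M v = e]]]

4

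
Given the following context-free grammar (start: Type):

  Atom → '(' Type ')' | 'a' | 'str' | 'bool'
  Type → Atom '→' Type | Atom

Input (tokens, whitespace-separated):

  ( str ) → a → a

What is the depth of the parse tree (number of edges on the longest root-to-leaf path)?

[Type [Atom ( [Type [Atom str]] )] → [Type [Atom a] → [Type [Atom a]]]]

4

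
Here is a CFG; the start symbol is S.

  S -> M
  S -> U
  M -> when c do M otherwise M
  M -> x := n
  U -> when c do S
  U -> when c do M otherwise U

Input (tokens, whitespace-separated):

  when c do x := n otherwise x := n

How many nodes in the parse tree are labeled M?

3

[S [M when c do [M x := n] otherwise [M x := n]]]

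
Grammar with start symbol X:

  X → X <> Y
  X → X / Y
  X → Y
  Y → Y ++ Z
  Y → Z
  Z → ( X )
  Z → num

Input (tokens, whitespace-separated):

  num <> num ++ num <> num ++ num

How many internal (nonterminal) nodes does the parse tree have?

13

[X [X [X [Y [Z num]]] <> [Y [Y [Z num]] ++ [Z num]]] <> [Y [Y [Z num]] ++ [Z num]]]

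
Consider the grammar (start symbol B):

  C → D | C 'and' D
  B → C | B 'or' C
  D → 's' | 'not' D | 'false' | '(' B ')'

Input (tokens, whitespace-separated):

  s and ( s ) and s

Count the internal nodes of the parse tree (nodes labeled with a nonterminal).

10

[B [C [C [C [D s]] and [D ( [B [C [D s]]] )]] and [D s]]]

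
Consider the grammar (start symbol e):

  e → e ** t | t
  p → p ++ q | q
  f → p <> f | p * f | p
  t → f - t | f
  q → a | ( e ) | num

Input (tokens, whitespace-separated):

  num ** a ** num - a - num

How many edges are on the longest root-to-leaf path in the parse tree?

7

[e [e [e [t [f [p [q num]]]]] ** [t [f [p [q a]]]]] ** [t [f [p [q num]]] - [t [f [p [q a]]] - [t [f [p [q num]]]]]]]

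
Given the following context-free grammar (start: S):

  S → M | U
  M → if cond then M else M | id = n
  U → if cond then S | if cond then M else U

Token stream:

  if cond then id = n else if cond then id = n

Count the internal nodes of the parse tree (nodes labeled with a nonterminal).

6

[S [U if cond then [M id = n] else [U if cond then [S [M id = n]]]]]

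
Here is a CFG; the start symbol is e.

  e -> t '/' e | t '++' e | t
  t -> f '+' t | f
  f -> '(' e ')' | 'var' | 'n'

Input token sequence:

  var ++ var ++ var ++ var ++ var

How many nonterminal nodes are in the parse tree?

[e [t [f var]] ++ [e [t [f var]] ++ [e [t [f var]] ++ [e [t [f var]] ++ [e [t [f var]]]]]]]

15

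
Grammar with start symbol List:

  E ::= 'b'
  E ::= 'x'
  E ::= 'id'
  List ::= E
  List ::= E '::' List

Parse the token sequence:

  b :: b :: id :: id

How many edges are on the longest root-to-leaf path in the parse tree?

[List [E b] :: [List [E b] :: [List [E id] :: [List [E id]]]]]

5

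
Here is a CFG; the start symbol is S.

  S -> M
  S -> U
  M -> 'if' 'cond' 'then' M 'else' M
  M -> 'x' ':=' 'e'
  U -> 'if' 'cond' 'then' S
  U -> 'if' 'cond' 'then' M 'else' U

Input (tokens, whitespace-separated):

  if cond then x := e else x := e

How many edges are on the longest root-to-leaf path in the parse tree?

3

[S [M if cond then [M x := e] else [M x := e]]]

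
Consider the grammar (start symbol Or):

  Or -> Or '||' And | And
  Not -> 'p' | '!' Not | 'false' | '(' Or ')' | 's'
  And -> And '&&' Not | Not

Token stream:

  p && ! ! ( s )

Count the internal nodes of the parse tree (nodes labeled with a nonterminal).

[Or [And [And [Not p]] && [Not ! [Not ! [Not ( [Or [And [Not s]]] )]]]]]

10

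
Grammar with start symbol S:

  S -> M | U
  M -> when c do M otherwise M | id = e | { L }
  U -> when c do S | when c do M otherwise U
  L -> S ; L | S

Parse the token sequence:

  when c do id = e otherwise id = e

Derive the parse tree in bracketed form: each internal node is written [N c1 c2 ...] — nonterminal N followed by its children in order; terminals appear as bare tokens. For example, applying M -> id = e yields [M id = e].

S
M
when c do M otherwise M
when c do id = e otherwise M
when c do id = e otherwise id = e

[S [M when c do [M id = e] otherwise [M id = e]]]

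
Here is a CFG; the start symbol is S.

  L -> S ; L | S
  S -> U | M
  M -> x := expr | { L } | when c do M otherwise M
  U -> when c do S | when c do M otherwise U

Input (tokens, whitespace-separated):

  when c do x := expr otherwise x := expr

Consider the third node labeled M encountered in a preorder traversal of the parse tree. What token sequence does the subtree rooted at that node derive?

[S [M when c do [M x := expr] otherwise [M x := expr]]]

x := expr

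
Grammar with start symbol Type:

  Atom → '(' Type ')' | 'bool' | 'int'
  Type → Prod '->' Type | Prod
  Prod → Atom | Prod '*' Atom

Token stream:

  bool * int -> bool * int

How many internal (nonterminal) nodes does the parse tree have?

10

[Type [Prod [Prod [Atom bool]] * [Atom int]] -> [Type [Prod [Prod [Atom bool]] * [Atom int]]]]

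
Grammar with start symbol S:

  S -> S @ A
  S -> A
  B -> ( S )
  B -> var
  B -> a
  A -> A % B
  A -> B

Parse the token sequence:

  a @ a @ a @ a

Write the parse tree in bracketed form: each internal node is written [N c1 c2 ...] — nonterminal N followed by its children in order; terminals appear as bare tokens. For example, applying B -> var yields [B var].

[S [S [S [S [A [B a]]] @ [A [B a]]] @ [A [B a]]] @ [A [B a]]]

S
S @ A
S @ A @ A
S @ A @ A @ A
A @ A @ A @ A
B @ A @ A @ A
a @ A @ A @ A
a @ B @ A @ A
a @ a @ A @ A
a @ a @ B @ A
a @ a @ a @ A
a @ a @ a @ B
a @ a @ a @ a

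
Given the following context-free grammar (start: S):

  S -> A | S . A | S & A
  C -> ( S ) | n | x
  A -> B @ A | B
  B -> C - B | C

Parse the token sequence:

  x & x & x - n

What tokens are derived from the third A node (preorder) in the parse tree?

x - n

[S [S [S [A [B [C x]]]] & [A [B [C x]]]] & [A [B [C x] - [B [C n]]]]]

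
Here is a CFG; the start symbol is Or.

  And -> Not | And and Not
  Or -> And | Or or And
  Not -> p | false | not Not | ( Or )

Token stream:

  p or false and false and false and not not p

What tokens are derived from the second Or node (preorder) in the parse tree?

[Or [Or [And [Not p]]] or [And [And [And [And [Not false]] and [Not false]] and [Not false]] and [Not not [Not not [Not p]]]]]

p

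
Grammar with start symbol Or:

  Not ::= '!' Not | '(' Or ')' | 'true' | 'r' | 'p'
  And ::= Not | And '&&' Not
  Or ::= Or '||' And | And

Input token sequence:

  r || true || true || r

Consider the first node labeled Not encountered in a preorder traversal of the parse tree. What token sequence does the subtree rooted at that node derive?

[Or [Or [Or [Or [And [Not r]]] || [And [Not true]]] || [And [Not true]]] || [And [Not r]]]

r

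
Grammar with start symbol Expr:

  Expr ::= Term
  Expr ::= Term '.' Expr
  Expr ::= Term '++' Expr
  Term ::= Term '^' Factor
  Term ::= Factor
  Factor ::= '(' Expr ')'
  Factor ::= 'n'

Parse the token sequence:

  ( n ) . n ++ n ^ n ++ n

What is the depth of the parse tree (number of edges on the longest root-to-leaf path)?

[Expr [Term [Factor ( [Expr [Term [Factor n]]] )]] . [Expr [Term [Factor n]] ++ [Expr [Term [Term [Factor n]] ^ [Factor n]] ++ [Expr [Term [Factor n]]]]]]

6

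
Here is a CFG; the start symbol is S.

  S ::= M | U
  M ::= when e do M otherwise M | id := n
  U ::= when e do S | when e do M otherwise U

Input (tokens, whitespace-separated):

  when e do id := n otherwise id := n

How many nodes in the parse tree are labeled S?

[S [M when e do [M id := n] otherwise [M id := n]]]

1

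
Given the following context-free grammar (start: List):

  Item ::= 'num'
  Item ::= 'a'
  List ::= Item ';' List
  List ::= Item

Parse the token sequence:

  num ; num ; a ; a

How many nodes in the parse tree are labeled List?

[List [Item num] ; [List [Item num] ; [List [Item a] ; [List [Item a]]]]]

4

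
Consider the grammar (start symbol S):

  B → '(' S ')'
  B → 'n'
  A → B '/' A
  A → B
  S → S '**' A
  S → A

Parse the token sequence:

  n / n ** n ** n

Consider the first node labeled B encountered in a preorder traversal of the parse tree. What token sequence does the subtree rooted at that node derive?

n

[S [S [S [A [B n] / [A [B n]]]] ** [A [B n]]] ** [A [B n]]]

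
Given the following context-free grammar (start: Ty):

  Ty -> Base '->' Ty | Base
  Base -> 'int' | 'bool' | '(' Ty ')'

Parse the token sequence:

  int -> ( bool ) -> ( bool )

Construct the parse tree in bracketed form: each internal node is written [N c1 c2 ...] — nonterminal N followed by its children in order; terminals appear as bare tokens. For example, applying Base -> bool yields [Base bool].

[Ty [Base int] -> [Ty [Base ( [Ty [Base bool]] )] -> [Ty [Base ( [Ty [Base bool]] )]]]]

Ty
Base -> Ty
int -> Ty
int -> Base -> Ty
int -> ( Ty ) -> Ty
int -> ( Base ) -> Ty
int -> ( bool ) -> Ty
int -> ( bool ) -> Base
int -> ( bool ) -> ( Ty )
int -> ( bool ) -> ( Base )
int -> ( bool ) -> ( bool )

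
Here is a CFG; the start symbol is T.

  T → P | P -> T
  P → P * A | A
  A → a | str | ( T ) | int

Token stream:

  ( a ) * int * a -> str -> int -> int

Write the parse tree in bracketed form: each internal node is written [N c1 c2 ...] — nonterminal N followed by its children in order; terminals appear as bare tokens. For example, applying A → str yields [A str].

T
P -> T
P * A -> T
P * A * A -> T
A * A * A -> T
( T ) * A * A -> T
( P ) * A * A -> T
( A ) * A * A -> T
( a ) * A * A -> T
( a ) * int * A -> T
( a ) * int * a -> T
( a ) * int * a -> P -> T
( a ) * int * a -> A -> T
( a ) * int * a -> str -> T
( a ) * int * a -> str -> P -> T
( a ) * int * a -> str -> A -> T
( a ) * int * a -> str -> int -> T
( a ) * int * a -> str -> int -> P
( a ) * int * a -> str -> int -> A
( a ) * int * a -> str -> int -> int

[T [P [P [P [A ( [T [P [A a]]] )]] * [A int]] * [A a]] -> [T [P [A str]] -> [T [P [A int]] -> [T [P [A int]]]]]]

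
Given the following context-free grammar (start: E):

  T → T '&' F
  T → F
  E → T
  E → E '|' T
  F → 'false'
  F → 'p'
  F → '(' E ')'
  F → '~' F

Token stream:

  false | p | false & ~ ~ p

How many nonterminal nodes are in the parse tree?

13

[E [E [E [T [F false]]] | [T [F p]]] | [T [T [F false]] & [F ~ [F ~ [F p]]]]]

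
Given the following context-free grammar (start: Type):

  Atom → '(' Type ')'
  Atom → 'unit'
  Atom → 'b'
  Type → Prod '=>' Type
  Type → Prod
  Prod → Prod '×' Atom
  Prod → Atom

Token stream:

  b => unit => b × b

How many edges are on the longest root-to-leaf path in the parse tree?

[Type [Prod [Atom b]] => [Type [Prod [Atom unit]] => [Type [Prod [Prod [Atom b]] × [Atom b]]]]]

6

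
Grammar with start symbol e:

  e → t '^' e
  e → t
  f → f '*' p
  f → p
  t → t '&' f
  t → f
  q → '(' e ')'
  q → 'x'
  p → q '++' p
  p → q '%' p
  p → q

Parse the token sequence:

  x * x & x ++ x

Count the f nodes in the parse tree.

[e [t [t [f [f [p [q x]]] * [p [q x]]]] & [f [p [q x] ++ [p [q x]]]]]]

3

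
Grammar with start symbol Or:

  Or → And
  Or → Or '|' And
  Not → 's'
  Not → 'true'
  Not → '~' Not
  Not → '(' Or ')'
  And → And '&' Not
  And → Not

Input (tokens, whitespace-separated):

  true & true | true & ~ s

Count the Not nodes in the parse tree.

[Or [Or [And [And [Not true]] & [Not true]]] | [And [And [Not true]] & [Not ~ [Not s]]]]

5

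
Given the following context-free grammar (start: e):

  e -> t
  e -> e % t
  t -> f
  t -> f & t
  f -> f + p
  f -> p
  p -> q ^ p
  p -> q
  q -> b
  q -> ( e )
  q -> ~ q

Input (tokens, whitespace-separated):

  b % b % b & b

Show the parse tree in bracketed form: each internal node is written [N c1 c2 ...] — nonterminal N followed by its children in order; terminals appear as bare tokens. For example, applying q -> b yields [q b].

[e [e [e [t [f [p [q b]]]]] % [t [f [p [q b]]]]] % [t [f [p [q b]]] & [t [f [p [q b]]]]]]

e
e % t
e % t % t
t % t % t
f % t % t
p % t % t
q % t % t
b % t % t
b % f % t
b % p % t
b % q % t
b % b % t
b % b % f & t
b % b % p & t
b % b % q & t
b % b % b & t
b % b % b & f
b % b % b & p
b % b % b & q
b % b % b & b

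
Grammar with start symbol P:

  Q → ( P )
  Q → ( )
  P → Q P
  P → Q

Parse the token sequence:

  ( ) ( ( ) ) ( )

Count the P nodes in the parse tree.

4

[P [Q ( )] [P [Q ( [P [Q ( )]] )] [P [Q ( )]]]]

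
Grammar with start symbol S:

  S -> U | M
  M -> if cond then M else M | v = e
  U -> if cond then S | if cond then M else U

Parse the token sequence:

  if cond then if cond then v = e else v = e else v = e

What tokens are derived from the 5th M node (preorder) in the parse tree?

[S [M if cond then [M if cond then [M v = e] else [M v = e]] else [M v = e]]]

v = e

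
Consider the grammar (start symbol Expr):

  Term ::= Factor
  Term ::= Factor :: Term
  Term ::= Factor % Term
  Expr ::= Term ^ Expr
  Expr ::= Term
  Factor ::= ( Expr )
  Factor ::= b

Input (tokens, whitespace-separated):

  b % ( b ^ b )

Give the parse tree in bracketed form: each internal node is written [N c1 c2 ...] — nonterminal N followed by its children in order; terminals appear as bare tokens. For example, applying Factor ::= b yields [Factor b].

[Expr [Term [Factor b] % [Term [Factor ( [Expr [Term [Factor b]] ^ [Expr [Term [Factor b]]]] )]]]]

Expr
Term
Factor % Term
b % Term
b % Factor
b % ( Expr )
b % ( Term ^ Expr )
b % ( Factor ^ Expr )
b % ( b ^ Expr )
b % ( b ^ Term )
b % ( b ^ Factor )
b % ( b ^ b )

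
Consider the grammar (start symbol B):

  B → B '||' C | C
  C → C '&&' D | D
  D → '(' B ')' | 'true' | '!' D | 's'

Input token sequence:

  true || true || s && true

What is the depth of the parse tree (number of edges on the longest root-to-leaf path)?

5

[B [B [B [C [D true]]] || [C [D true]]] || [C [C [D s]] && [D true]]]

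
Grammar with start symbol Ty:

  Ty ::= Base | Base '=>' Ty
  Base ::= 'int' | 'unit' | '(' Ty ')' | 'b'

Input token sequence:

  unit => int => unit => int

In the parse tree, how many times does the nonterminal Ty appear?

4

[Ty [Base unit] => [Ty [Base int] => [Ty [Base unit] => [Ty [Base int]]]]]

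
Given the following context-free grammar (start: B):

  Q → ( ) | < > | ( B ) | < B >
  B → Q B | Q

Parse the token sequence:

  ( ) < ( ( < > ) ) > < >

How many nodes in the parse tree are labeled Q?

6

[B [Q ( )] [B [Q < [B [Q ( [B [Q ( [B [Q < >]] )]] )]] >] [B [Q < >]]]]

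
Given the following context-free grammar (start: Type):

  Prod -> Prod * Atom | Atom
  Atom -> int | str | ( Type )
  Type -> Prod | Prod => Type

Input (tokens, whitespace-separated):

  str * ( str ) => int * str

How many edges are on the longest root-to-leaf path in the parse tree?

[Type [Prod [Prod [Atom str]] * [Atom ( [Type [Prod [Atom str]]] )]] => [Type [Prod [Prod [Atom int]] * [Atom str]]]]

6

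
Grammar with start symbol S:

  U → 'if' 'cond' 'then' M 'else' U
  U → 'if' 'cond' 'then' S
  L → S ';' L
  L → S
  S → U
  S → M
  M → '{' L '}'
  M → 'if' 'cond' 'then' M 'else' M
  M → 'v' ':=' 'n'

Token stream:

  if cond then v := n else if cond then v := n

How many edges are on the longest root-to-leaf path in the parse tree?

5

[S [U if cond then [M v := n] else [U if cond then [S [M v := n]]]]]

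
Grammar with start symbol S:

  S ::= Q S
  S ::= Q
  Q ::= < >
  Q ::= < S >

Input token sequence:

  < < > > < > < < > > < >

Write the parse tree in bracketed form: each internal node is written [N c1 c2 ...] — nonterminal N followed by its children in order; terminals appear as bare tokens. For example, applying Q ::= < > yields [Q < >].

[S [Q < [S [Q < >]] >] [S [Q < >] [S [Q < [S [Q < >]] >] [S [Q < >]]]]]

S
Q S
< S > S
< Q > S
< < > > S
< < > > Q S
< < > > < > S
< < > > < > Q S
< < > > < > < S > S
< < > > < > < Q > S
< < > > < > < < > > S
< < > > < > < < > > Q
< < > > < > < < > > < >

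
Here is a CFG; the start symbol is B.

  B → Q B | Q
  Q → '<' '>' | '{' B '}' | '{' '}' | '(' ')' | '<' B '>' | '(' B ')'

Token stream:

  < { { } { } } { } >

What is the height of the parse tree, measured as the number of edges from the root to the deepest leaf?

[B [Q < [B [Q { [B [Q { }] [B [Q { }]]] }] [B [Q { }]]] >]]

7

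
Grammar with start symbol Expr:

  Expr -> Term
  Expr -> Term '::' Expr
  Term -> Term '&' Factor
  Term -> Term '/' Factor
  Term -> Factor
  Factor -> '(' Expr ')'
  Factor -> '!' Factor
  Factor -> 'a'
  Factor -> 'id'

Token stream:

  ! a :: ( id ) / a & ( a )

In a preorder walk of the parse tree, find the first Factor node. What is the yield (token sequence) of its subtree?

! a

[Expr [Term [Factor ! [Factor a]]] :: [Expr [Term [Term [Term [Factor ( [Expr [Term [Factor id]]] )]] / [Factor a]] & [Factor ( [Expr [Term [Factor a]]] )]]]]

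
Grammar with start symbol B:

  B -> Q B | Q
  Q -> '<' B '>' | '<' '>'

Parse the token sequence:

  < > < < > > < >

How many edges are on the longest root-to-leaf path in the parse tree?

[B [Q < >] [B [Q < [B [Q < >]] >] [B [Q < >]]]]

5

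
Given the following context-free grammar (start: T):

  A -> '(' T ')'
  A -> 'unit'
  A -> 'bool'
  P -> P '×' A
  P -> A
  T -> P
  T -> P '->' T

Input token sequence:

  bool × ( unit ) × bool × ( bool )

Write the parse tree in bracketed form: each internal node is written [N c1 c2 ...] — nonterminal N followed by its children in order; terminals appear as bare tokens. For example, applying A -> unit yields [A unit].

[T [P [P [P [P [A bool]] × [A ( [T [P [A unit]]] )]] × [A bool]] × [A ( [T [P [A bool]]] )]]]

T
P
P × A
P × A × A
P × A × A × A
A × A × A × A
bool × A × A × A
bool × ( T ) × A × A
bool × ( P ) × A × A
bool × ( A ) × A × A
bool × ( unit ) × A × A
bool × ( unit ) × bool × A
bool × ( unit ) × bool × ( T )
bool × ( unit ) × bool × ( P )
bool × ( unit ) × bool × ( A )
bool × ( unit ) × bool × ( bool )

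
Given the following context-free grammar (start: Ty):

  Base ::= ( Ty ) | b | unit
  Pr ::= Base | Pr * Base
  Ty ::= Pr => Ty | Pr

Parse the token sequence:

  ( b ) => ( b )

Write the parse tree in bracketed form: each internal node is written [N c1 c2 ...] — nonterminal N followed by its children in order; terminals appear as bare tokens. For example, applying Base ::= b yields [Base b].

Ty
Pr => Ty
Base => Ty
( Ty ) => Ty
( Pr ) => Ty
( Base ) => Ty
( b ) => Ty
( b ) => Pr
( b ) => Base
( b ) => ( Ty )
( b ) => ( Pr )
( b ) => ( Base )
( b ) => ( b )

[Ty [Pr [Base ( [Ty [Pr [Base b]]] )]] => [Ty [Pr [Base ( [Ty [Pr [Base b]]] )]]]]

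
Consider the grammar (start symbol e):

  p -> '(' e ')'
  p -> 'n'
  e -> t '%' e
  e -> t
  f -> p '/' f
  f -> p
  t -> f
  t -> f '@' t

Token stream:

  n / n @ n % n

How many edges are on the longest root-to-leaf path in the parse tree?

5

[e [t [f [p n] / [f [p n]]] @ [t [f [p n]]]] % [e [t [f [p n]]]]]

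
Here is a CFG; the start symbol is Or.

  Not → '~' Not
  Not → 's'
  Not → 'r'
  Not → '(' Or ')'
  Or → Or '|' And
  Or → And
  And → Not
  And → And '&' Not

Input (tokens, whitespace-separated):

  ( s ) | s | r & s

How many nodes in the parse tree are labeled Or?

[Or [Or [Or [And [Not ( [Or [And [Not s]]] )]]] | [And [Not s]]] | [And [And [Not r]] & [Not s]]]

4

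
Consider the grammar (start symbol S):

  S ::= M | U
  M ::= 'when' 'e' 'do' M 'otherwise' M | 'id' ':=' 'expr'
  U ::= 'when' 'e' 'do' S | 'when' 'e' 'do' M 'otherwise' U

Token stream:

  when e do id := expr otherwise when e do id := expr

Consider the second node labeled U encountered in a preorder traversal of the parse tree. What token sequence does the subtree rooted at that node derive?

when e do id := expr

[S [U when e do [M id := expr] otherwise [U when e do [S [M id := expr]]]]]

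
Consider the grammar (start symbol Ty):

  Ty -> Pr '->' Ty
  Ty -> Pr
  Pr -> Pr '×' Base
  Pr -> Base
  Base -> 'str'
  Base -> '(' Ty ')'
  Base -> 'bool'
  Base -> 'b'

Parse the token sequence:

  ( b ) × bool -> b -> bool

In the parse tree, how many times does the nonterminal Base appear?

[Ty [Pr [Pr [Base ( [Ty [Pr [Base b]]] )]] × [Base bool]] -> [Ty [Pr [Base b]] -> [Ty [Pr [Base bool]]]]]

5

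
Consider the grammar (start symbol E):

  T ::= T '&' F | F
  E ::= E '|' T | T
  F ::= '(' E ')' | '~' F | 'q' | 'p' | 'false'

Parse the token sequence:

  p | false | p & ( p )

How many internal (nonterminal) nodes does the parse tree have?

[E [E [E [T [F p]]] | [T [F false]]] | [T [T [F p]] & [F ( [E [T [F p]]] )]]]

14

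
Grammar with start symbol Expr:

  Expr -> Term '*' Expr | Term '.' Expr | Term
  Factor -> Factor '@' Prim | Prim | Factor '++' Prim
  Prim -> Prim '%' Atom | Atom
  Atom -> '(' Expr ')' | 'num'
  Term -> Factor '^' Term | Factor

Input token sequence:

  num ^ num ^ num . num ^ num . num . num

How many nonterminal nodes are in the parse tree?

[Expr [Term [Factor [Prim [Atom num]]] ^ [Term [Factor [Prim [Atom num]]] ^ [Term [Factor [Prim [Atom num]]]]]] . [Expr [Term [Factor [Prim [Atom num]]] ^ [Term [Factor [Prim [Atom num]]]]] . [Expr [Term [Factor [Prim [Atom num]]]] . [Expr [Term [Factor [Prim [Atom num]]]]]]]]

32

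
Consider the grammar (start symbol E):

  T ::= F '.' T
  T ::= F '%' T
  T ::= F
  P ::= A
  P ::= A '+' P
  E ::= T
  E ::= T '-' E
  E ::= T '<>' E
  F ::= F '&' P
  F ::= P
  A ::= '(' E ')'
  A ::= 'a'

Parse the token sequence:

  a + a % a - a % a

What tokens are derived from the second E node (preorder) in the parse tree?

[E [T [F [P [A a] + [P [A a]]]] % [T [F [P [A a]]]]] - [E [T [F [P [A a]]] % [T [F [P [A a]]]]]]]

a % a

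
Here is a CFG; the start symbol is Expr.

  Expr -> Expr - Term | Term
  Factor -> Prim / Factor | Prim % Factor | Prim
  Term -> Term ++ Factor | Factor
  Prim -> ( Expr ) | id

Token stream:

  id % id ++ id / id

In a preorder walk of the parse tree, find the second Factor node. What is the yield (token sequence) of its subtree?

[Expr [Term [Term [Factor [Prim id] % [Factor [Prim id]]]] ++ [Factor [Prim id] / [Factor [Prim id]]]]]

id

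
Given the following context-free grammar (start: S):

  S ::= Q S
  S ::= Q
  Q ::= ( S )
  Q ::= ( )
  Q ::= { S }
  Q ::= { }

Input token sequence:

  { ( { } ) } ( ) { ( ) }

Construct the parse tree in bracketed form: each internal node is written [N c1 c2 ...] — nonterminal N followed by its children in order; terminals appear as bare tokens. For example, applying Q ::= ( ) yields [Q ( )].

[S [Q { [S [Q ( [S [Q { }]] )]] }] [S [Q ( )] [S [Q { [S [Q ( )]] }]]]]

S
Q S
{ S } S
{ Q } S
{ ( S ) } S
{ ( Q ) } S
{ ( { } ) } S
{ ( { } ) } Q S
{ ( { } ) } ( ) S
{ ( { } ) } ( ) Q
{ ( { } ) } ( ) { S }
{ ( { } ) } ( ) { Q }
{ ( { } ) } ( ) { ( ) }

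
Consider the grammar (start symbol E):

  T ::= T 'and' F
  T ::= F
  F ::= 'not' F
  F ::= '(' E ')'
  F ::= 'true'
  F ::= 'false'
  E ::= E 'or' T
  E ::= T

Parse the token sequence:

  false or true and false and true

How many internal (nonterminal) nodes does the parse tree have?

[E [E [T [F false]]] or [T [T [T [F true]] and [F false]] and [F true]]]

10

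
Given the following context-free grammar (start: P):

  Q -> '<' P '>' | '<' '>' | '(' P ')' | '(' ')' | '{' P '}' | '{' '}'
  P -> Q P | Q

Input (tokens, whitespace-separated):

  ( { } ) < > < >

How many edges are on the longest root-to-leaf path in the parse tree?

[P [Q ( [P [Q { }]] )] [P [Q < >] [P [Q < >]]]]

4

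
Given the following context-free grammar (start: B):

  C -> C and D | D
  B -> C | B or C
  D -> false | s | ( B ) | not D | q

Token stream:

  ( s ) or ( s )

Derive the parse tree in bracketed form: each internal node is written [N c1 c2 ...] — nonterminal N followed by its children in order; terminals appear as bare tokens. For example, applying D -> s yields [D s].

[B [B [C [D ( [B [C [D s]]] )]]] or [C [D ( [B [C [D s]]] )]]]

B
B or C
C or C
D or C
( B ) or C
( C ) or C
( D ) or C
( s ) or C
( s ) or D
( s ) or ( B )
( s ) or ( C )
( s ) or ( D )
( s ) or ( s )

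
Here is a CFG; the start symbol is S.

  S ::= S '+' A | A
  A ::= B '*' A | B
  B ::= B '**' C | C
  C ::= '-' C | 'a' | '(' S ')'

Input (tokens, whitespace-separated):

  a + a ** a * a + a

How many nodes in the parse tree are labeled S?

3

[S [S [S [A [B [C a]]]] + [A [B [B [C a]] ** [C a]] * [A [B [C a]]]]] + [A [B [C a]]]]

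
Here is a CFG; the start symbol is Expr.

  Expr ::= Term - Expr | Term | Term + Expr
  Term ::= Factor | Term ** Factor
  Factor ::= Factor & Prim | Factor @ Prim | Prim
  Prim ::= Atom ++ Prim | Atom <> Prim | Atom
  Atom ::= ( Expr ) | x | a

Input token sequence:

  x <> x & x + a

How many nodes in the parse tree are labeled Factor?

[Expr [Term [Factor [Factor [Prim [Atom x] <> [Prim [Atom x]]]] & [Prim [Atom x]]]] + [Expr [Term [Factor [Prim [Atom a]]]]]]

3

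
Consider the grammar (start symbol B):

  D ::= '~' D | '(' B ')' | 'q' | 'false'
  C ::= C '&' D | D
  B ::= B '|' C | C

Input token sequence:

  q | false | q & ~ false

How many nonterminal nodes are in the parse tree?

12

[B [B [B [C [D q]]] | [C [D false]]] | [C [C [D q]] & [D ~ [D false]]]]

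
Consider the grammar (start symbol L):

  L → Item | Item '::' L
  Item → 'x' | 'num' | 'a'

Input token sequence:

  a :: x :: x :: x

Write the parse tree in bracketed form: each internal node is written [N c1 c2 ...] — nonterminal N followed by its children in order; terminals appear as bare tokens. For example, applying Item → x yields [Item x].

L
Item :: L
a :: L
a :: Item :: L
a :: x :: L
a :: x :: Item :: L
a :: x :: x :: L
a :: x :: x :: Item
a :: x :: x :: x

[L [Item a] :: [L [Item x] :: [L [Item x] :: [L [Item x]]]]]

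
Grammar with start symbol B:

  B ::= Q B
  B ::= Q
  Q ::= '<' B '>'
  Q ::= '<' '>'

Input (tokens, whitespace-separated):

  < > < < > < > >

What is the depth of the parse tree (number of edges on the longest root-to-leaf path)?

[B [Q < >] [B [Q < [B [Q < >] [B [Q < >]]] >]]]

6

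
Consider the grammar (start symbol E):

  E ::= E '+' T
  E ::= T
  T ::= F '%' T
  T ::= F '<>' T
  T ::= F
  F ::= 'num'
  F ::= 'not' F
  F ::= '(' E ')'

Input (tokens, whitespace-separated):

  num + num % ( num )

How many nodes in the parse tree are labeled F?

4

[E [E [T [F num]]] + [T [F num] % [T [F ( [E [T [F num]]] )]]]]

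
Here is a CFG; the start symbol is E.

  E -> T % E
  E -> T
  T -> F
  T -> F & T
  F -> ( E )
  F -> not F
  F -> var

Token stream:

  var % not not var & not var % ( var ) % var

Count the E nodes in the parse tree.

5

[E [T [F var]] % [E [T [F not [F not [F var]]] & [T [F not [F var]]]] % [E [T [F ( [E [T [F var]]] )]] % [E [T [F var]]]]]]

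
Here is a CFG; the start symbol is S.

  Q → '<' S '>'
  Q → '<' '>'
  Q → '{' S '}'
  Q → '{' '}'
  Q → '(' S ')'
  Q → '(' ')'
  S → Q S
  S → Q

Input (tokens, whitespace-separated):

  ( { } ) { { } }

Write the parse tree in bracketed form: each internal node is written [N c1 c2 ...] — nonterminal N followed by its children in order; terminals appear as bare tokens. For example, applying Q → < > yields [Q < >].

[S [Q ( [S [Q { }]] )] [S [Q { [S [Q { }]] }]]]

S
Q S
( S ) S
( Q ) S
( { } ) S
( { } ) Q
( { } ) { S }
( { } ) { Q }
( { } ) { { } }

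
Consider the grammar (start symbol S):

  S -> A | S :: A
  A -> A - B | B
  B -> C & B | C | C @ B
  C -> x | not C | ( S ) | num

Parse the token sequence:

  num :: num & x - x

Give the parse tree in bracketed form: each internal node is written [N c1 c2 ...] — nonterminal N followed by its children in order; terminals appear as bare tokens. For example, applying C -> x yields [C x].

S
S :: A
A :: A
B :: A
C :: A
num :: A
num :: A - B
num :: B - B
num :: C & B - B
num :: num & B - B
num :: num & C - B
num :: num & x - B
num :: num & x - C
num :: num & x - x

[S [S [A [B [C num]]]] :: [A [A [B [C num] & [B [C x]]]] - [B [C x]]]]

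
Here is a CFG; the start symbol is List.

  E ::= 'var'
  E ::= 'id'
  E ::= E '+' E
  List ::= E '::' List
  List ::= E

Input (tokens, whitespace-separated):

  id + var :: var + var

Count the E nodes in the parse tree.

6

[List [E [E id] + [E var]] :: [List [E [E var] + [E var]]]]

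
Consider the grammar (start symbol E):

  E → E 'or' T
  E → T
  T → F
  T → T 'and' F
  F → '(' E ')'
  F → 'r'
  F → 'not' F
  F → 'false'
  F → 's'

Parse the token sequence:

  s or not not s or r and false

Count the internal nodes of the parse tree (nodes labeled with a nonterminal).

[E [E [E [T [F s]]] or [T [F not [F not [F s]]]]] or [T [T [F r]] and [F false]]]

13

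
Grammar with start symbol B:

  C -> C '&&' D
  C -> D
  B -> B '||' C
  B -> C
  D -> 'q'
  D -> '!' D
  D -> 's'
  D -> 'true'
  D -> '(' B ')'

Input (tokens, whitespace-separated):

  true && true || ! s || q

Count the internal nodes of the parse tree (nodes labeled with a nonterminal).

[B [B [B [C [C [D true]] && [D true]]] || [C [D ! [D s]]]] || [C [D q]]]

12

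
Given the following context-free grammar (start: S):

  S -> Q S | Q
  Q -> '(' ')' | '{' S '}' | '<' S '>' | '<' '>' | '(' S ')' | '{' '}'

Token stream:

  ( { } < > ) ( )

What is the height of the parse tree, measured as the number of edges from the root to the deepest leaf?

5

[S [Q ( [S [Q { }] [S [Q < >]]] )] [S [Q ( )]]]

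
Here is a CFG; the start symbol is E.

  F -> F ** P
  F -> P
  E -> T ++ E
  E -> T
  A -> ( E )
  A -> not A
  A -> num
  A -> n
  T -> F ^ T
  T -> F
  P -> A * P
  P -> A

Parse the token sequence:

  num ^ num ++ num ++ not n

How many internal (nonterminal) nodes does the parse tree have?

[E [T [F [P [A num]]] ^ [T [F [P [A num]]]]] ++ [E [T [F [P [A num]]]] ++ [E [T [F [P [A not [A n]]]]]]]]

20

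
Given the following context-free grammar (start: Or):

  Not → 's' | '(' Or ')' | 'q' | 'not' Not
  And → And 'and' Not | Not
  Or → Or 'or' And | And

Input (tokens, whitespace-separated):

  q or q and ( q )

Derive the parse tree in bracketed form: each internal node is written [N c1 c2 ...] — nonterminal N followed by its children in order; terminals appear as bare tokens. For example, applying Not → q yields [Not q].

[Or [Or [And [Not q]]] or [And [And [Not q]] and [Not ( [Or [And [Not q]]] )]]]

Or
Or or And
And or And
Not or And
q or And
q or And and Not
q or Not and Not
q or q and Not
q or q and ( Or )
q or q and ( And )
q or q and ( Not )
q or q and ( q )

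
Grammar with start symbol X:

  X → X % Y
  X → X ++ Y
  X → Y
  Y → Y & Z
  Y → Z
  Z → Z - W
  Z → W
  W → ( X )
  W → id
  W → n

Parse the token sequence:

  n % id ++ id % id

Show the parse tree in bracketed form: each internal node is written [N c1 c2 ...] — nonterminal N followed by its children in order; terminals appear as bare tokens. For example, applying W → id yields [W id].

[X [X [X [X [Y [Z [W n]]]] % [Y [Z [W id]]]] ++ [Y [Z [W id]]]] % [Y [Z [W id]]]]

X
X % Y
X ++ Y % Y
X % Y ++ Y % Y
Y % Y ++ Y % Y
Z % Y ++ Y % Y
W % Y ++ Y % Y
n % Y ++ Y % Y
n % Z ++ Y % Y
n % W ++ Y % Y
n % id ++ Y % Y
n % id ++ Z % Y
n % id ++ W % Y
n % id ++ id % Y
n % id ++ id % Z
n % id ++ id % W
n % id ++ id % id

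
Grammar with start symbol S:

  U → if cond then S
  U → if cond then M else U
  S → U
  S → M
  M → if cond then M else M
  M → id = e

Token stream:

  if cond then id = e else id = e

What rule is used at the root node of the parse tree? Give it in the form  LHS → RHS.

[S [M if cond then [M id = e] else [M id = e]]]

S → M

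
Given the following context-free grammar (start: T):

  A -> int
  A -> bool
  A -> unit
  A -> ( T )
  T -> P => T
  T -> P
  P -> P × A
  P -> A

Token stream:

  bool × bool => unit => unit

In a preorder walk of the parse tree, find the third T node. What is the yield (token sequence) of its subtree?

[T [P [P [A bool]] × [A bool]] => [T [P [A unit]] => [T [P [A unit]]]]]

unit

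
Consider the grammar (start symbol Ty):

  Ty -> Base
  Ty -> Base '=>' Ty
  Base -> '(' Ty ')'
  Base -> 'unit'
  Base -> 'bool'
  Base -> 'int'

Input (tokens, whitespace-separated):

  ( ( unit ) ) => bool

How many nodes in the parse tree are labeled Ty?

[Ty [Base ( [Ty [Base ( [Ty [Base unit]] )]] )] => [Ty [Base bool]]]

4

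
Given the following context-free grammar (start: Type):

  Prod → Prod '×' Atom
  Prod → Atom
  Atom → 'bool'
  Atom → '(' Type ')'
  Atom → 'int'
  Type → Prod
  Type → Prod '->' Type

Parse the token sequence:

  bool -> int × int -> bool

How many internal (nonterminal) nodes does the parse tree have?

11

[Type [Prod [Atom bool]] -> [Type [Prod [Prod [Atom int]] × [Atom int]] -> [Type [Prod [Atom bool]]]]]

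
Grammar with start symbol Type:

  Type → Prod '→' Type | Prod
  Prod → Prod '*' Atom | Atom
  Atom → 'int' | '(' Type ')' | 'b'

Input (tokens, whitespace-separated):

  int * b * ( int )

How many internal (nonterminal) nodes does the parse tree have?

[Type [Prod [Prod [Prod [Atom int]] * [Atom b]] * [Atom ( [Type [Prod [Atom int]]] )]]]

10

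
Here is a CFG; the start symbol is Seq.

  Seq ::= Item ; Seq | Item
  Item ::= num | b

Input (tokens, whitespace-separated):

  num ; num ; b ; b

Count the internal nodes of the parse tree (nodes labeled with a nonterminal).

[Seq [Item num] ; [Seq [Item num] ; [Seq [Item b] ; [Seq [Item b]]]]]

8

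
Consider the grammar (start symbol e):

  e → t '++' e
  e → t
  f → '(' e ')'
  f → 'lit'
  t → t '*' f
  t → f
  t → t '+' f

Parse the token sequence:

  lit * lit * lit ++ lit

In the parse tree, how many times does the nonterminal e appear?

2

[e [t [t [t [f lit]] * [f lit]] * [f lit]] ++ [e [t [f lit]]]]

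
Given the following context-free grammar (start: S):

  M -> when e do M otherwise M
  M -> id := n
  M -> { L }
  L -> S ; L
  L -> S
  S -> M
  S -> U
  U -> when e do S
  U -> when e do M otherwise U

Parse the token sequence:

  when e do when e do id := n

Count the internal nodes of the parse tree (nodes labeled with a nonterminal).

[S [U when e do [S [U when e do [S [M id := n]]]]]]

6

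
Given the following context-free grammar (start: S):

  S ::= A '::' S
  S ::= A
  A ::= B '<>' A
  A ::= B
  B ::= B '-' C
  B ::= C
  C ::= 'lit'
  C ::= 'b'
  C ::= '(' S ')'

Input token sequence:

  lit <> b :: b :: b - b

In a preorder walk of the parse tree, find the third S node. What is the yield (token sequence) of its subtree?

[S [A [B [C lit]] <> [A [B [C b]]]] :: [S [A [B [C b]]] :: [S [A [B [B [C b]] - [C b]]]]]]

b - b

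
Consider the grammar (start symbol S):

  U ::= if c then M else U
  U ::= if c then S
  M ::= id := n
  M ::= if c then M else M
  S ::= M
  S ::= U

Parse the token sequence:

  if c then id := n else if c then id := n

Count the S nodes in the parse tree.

[S [U if c then [M id := n] else [U if c then [S [M id := n]]]]]

2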